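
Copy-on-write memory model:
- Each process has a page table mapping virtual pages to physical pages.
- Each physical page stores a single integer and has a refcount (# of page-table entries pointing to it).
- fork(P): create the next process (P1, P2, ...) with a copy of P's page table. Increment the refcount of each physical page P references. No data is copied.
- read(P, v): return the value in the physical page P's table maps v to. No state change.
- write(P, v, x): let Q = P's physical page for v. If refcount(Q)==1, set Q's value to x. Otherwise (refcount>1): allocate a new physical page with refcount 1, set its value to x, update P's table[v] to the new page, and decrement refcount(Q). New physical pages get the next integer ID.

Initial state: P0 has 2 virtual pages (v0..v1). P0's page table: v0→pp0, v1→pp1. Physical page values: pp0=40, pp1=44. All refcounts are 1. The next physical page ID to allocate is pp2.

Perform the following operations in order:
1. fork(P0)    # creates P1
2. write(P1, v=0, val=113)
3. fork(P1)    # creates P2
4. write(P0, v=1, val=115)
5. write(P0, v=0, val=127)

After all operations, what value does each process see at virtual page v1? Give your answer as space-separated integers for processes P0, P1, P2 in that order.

Op 1: fork(P0) -> P1. 2 ppages; refcounts: pp0:2 pp1:2
Op 2: write(P1, v0, 113). refcount(pp0)=2>1 -> COPY to pp2. 3 ppages; refcounts: pp0:1 pp1:2 pp2:1
Op 3: fork(P1) -> P2. 3 ppages; refcounts: pp0:1 pp1:3 pp2:2
Op 4: write(P0, v1, 115). refcount(pp1)=3>1 -> COPY to pp3. 4 ppages; refcounts: pp0:1 pp1:2 pp2:2 pp3:1
Op 5: write(P0, v0, 127). refcount(pp0)=1 -> write in place. 4 ppages; refcounts: pp0:1 pp1:2 pp2:2 pp3:1
P0: v1 -> pp3 = 115
P1: v1 -> pp1 = 44
P2: v1 -> pp1 = 44

Answer: 115 44 44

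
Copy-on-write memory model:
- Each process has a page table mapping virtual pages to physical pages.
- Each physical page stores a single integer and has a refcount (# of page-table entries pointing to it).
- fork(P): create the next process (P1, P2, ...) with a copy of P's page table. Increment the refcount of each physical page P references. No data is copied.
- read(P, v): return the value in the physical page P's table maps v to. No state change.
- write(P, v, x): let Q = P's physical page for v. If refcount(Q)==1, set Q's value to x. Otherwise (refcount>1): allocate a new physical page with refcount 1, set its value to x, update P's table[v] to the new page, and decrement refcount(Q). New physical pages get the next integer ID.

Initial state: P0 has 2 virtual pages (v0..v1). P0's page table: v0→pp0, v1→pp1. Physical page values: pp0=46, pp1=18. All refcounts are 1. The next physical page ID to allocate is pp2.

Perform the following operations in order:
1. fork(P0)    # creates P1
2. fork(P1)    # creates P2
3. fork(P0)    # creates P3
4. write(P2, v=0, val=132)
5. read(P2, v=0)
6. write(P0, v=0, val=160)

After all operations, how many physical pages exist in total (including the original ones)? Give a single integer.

Answer: 4

Derivation:
Op 1: fork(P0) -> P1. 2 ppages; refcounts: pp0:2 pp1:2
Op 2: fork(P1) -> P2. 2 ppages; refcounts: pp0:3 pp1:3
Op 3: fork(P0) -> P3. 2 ppages; refcounts: pp0:4 pp1:4
Op 4: write(P2, v0, 132). refcount(pp0)=4>1 -> COPY to pp2. 3 ppages; refcounts: pp0:3 pp1:4 pp2:1
Op 5: read(P2, v0) -> 132. No state change.
Op 6: write(P0, v0, 160). refcount(pp0)=3>1 -> COPY to pp3. 4 ppages; refcounts: pp0:2 pp1:4 pp2:1 pp3:1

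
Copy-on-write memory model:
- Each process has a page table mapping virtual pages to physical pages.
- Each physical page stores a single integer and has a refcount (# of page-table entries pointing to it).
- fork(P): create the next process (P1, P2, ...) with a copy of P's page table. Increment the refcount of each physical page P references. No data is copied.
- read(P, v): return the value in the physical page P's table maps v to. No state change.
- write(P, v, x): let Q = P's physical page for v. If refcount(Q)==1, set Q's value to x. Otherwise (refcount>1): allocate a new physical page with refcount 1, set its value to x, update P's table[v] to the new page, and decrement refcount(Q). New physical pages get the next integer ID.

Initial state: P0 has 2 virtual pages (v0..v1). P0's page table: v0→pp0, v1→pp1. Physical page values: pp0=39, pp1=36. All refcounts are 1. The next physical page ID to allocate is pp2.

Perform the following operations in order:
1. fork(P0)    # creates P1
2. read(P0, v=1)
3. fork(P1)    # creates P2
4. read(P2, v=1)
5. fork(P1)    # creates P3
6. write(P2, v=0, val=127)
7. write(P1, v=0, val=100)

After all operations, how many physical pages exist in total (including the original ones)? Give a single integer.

Op 1: fork(P0) -> P1. 2 ppages; refcounts: pp0:2 pp1:2
Op 2: read(P0, v1) -> 36. No state change.
Op 3: fork(P1) -> P2. 2 ppages; refcounts: pp0:3 pp1:3
Op 4: read(P2, v1) -> 36. No state change.
Op 5: fork(P1) -> P3. 2 ppages; refcounts: pp0:4 pp1:4
Op 6: write(P2, v0, 127). refcount(pp0)=4>1 -> COPY to pp2. 3 ppages; refcounts: pp0:3 pp1:4 pp2:1
Op 7: write(P1, v0, 100). refcount(pp0)=3>1 -> COPY to pp3. 4 ppages; refcounts: pp0:2 pp1:4 pp2:1 pp3:1

Answer: 4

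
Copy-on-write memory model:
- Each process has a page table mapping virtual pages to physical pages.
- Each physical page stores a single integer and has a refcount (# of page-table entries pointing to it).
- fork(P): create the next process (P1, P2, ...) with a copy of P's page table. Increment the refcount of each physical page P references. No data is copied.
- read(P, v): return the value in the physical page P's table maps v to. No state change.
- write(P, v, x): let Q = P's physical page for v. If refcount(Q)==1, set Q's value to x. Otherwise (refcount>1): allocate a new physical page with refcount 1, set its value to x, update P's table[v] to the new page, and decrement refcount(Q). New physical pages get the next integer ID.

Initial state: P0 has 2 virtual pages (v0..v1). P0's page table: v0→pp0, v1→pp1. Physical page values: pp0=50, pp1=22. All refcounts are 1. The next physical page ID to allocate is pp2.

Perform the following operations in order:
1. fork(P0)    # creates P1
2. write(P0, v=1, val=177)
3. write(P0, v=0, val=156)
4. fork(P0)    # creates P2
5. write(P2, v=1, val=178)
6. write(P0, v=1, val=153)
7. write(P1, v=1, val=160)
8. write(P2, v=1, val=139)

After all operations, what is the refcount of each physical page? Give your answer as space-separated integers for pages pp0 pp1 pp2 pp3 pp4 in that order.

Answer: 1 1 1 2 1

Derivation:
Op 1: fork(P0) -> P1. 2 ppages; refcounts: pp0:2 pp1:2
Op 2: write(P0, v1, 177). refcount(pp1)=2>1 -> COPY to pp2. 3 ppages; refcounts: pp0:2 pp1:1 pp2:1
Op 3: write(P0, v0, 156). refcount(pp0)=2>1 -> COPY to pp3. 4 ppages; refcounts: pp0:1 pp1:1 pp2:1 pp3:1
Op 4: fork(P0) -> P2. 4 ppages; refcounts: pp0:1 pp1:1 pp2:2 pp3:2
Op 5: write(P2, v1, 178). refcount(pp2)=2>1 -> COPY to pp4. 5 ppages; refcounts: pp0:1 pp1:1 pp2:1 pp3:2 pp4:1
Op 6: write(P0, v1, 153). refcount(pp2)=1 -> write in place. 5 ppages; refcounts: pp0:1 pp1:1 pp2:1 pp3:2 pp4:1
Op 7: write(P1, v1, 160). refcount(pp1)=1 -> write in place. 5 ppages; refcounts: pp0:1 pp1:1 pp2:1 pp3:2 pp4:1
Op 8: write(P2, v1, 139). refcount(pp4)=1 -> write in place. 5 ppages; refcounts: pp0:1 pp1:1 pp2:1 pp3:2 pp4:1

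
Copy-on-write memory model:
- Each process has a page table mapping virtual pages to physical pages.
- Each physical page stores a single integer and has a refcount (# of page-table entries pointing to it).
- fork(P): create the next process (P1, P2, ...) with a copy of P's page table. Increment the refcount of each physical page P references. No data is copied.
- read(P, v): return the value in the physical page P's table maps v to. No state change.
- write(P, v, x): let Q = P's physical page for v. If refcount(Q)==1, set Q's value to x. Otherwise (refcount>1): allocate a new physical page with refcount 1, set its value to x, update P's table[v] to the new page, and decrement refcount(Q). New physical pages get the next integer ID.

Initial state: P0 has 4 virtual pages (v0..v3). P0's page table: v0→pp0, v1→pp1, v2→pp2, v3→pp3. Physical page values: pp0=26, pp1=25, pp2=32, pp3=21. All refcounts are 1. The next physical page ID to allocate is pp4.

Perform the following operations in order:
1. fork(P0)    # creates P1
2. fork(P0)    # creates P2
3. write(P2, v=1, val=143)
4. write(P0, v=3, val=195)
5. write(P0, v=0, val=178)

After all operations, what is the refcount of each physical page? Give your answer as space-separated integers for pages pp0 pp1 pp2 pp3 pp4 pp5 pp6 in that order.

Op 1: fork(P0) -> P1. 4 ppages; refcounts: pp0:2 pp1:2 pp2:2 pp3:2
Op 2: fork(P0) -> P2. 4 ppages; refcounts: pp0:3 pp1:3 pp2:3 pp3:3
Op 3: write(P2, v1, 143). refcount(pp1)=3>1 -> COPY to pp4. 5 ppages; refcounts: pp0:3 pp1:2 pp2:3 pp3:3 pp4:1
Op 4: write(P0, v3, 195). refcount(pp3)=3>1 -> COPY to pp5. 6 ppages; refcounts: pp0:3 pp1:2 pp2:3 pp3:2 pp4:1 pp5:1
Op 5: write(P0, v0, 178). refcount(pp0)=3>1 -> COPY to pp6. 7 ppages; refcounts: pp0:2 pp1:2 pp2:3 pp3:2 pp4:1 pp5:1 pp6:1

Answer: 2 2 3 2 1 1 1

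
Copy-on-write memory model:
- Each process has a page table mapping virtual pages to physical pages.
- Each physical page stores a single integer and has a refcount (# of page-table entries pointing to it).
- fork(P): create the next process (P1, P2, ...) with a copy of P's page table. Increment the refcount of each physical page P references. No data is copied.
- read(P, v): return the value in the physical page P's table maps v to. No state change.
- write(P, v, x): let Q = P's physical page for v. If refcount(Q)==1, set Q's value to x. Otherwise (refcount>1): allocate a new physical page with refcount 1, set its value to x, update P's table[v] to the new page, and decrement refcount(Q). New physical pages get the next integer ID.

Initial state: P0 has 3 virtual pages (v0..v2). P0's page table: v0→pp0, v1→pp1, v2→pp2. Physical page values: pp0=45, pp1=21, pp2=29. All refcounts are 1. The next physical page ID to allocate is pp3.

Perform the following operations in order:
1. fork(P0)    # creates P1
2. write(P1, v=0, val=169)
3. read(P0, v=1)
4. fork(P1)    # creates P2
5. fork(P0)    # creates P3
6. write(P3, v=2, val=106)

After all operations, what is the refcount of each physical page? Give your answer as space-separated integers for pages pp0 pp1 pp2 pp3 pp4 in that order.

Answer: 2 4 3 2 1

Derivation:
Op 1: fork(P0) -> P1. 3 ppages; refcounts: pp0:2 pp1:2 pp2:2
Op 2: write(P1, v0, 169). refcount(pp0)=2>1 -> COPY to pp3. 4 ppages; refcounts: pp0:1 pp1:2 pp2:2 pp3:1
Op 3: read(P0, v1) -> 21. No state change.
Op 4: fork(P1) -> P2. 4 ppages; refcounts: pp0:1 pp1:3 pp2:3 pp3:2
Op 5: fork(P0) -> P3. 4 ppages; refcounts: pp0:2 pp1:4 pp2:4 pp3:2
Op 6: write(P3, v2, 106). refcount(pp2)=4>1 -> COPY to pp4. 5 ppages; refcounts: pp0:2 pp1:4 pp2:3 pp3:2 pp4:1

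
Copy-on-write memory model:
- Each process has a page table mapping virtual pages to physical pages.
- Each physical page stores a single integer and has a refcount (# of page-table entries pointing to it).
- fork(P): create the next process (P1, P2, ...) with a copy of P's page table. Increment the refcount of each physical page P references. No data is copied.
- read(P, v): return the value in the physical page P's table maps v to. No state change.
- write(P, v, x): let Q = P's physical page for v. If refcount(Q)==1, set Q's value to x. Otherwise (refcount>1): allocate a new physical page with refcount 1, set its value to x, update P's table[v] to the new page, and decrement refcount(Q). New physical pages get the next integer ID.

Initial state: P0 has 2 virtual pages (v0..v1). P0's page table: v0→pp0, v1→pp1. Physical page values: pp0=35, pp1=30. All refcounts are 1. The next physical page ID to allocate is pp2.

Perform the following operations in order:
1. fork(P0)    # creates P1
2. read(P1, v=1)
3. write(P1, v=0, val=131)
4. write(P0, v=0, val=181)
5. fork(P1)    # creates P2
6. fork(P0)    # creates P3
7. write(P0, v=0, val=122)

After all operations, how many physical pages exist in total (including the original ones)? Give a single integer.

Answer: 4

Derivation:
Op 1: fork(P0) -> P1. 2 ppages; refcounts: pp0:2 pp1:2
Op 2: read(P1, v1) -> 30. No state change.
Op 3: write(P1, v0, 131). refcount(pp0)=2>1 -> COPY to pp2. 3 ppages; refcounts: pp0:1 pp1:2 pp2:1
Op 4: write(P0, v0, 181). refcount(pp0)=1 -> write in place. 3 ppages; refcounts: pp0:1 pp1:2 pp2:1
Op 5: fork(P1) -> P2. 3 ppages; refcounts: pp0:1 pp1:3 pp2:2
Op 6: fork(P0) -> P3. 3 ppages; refcounts: pp0:2 pp1:4 pp2:2
Op 7: write(P0, v0, 122). refcount(pp0)=2>1 -> COPY to pp3. 4 ppages; refcounts: pp0:1 pp1:4 pp2:2 pp3:1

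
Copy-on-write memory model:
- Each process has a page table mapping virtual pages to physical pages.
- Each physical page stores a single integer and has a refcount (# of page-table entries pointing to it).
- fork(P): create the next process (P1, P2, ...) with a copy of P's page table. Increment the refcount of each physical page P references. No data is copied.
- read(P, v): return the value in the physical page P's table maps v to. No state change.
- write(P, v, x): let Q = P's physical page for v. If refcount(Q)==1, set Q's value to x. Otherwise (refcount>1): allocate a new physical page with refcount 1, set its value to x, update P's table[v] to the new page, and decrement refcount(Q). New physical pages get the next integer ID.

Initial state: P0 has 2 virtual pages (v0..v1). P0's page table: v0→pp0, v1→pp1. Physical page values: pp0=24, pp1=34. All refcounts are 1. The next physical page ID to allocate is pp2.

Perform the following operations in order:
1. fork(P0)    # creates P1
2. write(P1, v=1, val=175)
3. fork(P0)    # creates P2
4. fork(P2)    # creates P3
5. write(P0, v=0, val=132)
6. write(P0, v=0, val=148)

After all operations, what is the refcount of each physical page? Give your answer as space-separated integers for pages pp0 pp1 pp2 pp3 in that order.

Op 1: fork(P0) -> P1. 2 ppages; refcounts: pp0:2 pp1:2
Op 2: write(P1, v1, 175). refcount(pp1)=2>1 -> COPY to pp2. 3 ppages; refcounts: pp0:2 pp1:1 pp2:1
Op 3: fork(P0) -> P2. 3 ppages; refcounts: pp0:3 pp1:2 pp2:1
Op 4: fork(P2) -> P3. 3 ppages; refcounts: pp0:4 pp1:3 pp2:1
Op 5: write(P0, v0, 132). refcount(pp0)=4>1 -> COPY to pp3. 4 ppages; refcounts: pp0:3 pp1:3 pp2:1 pp3:1
Op 6: write(P0, v0, 148). refcount(pp3)=1 -> write in place. 4 ppages; refcounts: pp0:3 pp1:3 pp2:1 pp3:1

Answer: 3 3 1 1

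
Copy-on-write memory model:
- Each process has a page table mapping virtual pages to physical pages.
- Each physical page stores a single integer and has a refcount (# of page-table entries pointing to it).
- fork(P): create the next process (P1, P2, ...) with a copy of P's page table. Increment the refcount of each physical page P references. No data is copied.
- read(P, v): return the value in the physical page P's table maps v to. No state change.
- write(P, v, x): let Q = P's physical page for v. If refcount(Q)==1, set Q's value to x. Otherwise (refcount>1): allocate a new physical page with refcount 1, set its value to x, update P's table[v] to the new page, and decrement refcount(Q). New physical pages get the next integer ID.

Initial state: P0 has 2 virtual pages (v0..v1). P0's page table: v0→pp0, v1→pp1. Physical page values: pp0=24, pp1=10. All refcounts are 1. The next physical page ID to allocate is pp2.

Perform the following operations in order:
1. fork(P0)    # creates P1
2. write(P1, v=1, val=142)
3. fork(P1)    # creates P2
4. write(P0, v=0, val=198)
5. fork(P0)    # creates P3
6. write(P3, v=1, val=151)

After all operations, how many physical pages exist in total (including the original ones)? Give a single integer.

Answer: 5

Derivation:
Op 1: fork(P0) -> P1. 2 ppages; refcounts: pp0:2 pp1:2
Op 2: write(P1, v1, 142). refcount(pp1)=2>1 -> COPY to pp2. 3 ppages; refcounts: pp0:2 pp1:1 pp2:1
Op 3: fork(P1) -> P2. 3 ppages; refcounts: pp0:3 pp1:1 pp2:2
Op 4: write(P0, v0, 198). refcount(pp0)=3>1 -> COPY to pp3. 4 ppages; refcounts: pp0:2 pp1:1 pp2:2 pp3:1
Op 5: fork(P0) -> P3. 4 ppages; refcounts: pp0:2 pp1:2 pp2:2 pp3:2
Op 6: write(P3, v1, 151). refcount(pp1)=2>1 -> COPY to pp4. 5 ppages; refcounts: pp0:2 pp1:1 pp2:2 pp3:2 pp4:1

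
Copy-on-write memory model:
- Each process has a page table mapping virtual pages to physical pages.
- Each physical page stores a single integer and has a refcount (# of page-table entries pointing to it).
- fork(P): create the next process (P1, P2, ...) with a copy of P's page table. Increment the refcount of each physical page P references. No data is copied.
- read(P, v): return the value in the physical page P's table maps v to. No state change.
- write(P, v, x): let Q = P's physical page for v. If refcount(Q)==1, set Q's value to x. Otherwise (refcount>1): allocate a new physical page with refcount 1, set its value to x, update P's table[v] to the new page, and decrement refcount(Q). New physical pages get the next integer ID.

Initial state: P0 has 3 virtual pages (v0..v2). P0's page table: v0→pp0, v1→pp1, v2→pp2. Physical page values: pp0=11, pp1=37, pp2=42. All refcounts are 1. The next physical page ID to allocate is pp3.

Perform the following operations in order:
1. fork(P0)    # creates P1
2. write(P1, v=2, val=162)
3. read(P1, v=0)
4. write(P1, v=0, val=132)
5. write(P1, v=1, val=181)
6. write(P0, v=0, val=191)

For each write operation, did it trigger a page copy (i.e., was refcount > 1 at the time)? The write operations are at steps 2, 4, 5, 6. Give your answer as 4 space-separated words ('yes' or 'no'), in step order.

Op 1: fork(P0) -> P1. 3 ppages; refcounts: pp0:2 pp1:2 pp2:2
Op 2: write(P1, v2, 162). refcount(pp2)=2>1 -> COPY to pp3. 4 ppages; refcounts: pp0:2 pp1:2 pp2:1 pp3:1
Op 3: read(P1, v0) -> 11. No state change.
Op 4: write(P1, v0, 132). refcount(pp0)=2>1 -> COPY to pp4. 5 ppages; refcounts: pp0:1 pp1:2 pp2:1 pp3:1 pp4:1
Op 5: write(P1, v1, 181). refcount(pp1)=2>1 -> COPY to pp5. 6 ppages; refcounts: pp0:1 pp1:1 pp2:1 pp3:1 pp4:1 pp5:1
Op 6: write(P0, v0, 191). refcount(pp0)=1 -> write in place. 6 ppages; refcounts: pp0:1 pp1:1 pp2:1 pp3:1 pp4:1 pp5:1

yes yes yes no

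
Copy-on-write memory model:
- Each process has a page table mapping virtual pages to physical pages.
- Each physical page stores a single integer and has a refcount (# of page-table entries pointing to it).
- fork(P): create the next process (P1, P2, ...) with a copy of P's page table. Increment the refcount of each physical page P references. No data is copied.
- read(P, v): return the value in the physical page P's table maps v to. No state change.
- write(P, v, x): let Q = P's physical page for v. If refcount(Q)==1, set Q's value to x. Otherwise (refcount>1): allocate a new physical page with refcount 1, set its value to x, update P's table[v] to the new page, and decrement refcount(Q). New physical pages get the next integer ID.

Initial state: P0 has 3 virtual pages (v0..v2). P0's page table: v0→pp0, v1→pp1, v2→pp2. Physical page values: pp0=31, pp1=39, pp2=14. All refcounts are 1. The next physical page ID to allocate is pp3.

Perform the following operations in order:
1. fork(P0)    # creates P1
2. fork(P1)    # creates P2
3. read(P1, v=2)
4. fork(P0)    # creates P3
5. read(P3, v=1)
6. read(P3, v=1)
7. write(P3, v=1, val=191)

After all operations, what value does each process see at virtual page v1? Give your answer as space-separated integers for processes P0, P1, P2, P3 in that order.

Op 1: fork(P0) -> P1. 3 ppages; refcounts: pp0:2 pp1:2 pp2:2
Op 2: fork(P1) -> P2. 3 ppages; refcounts: pp0:3 pp1:3 pp2:3
Op 3: read(P1, v2) -> 14. No state change.
Op 4: fork(P0) -> P3. 3 ppages; refcounts: pp0:4 pp1:4 pp2:4
Op 5: read(P3, v1) -> 39. No state change.
Op 6: read(P3, v1) -> 39. No state change.
Op 7: write(P3, v1, 191). refcount(pp1)=4>1 -> COPY to pp3. 4 ppages; refcounts: pp0:4 pp1:3 pp2:4 pp3:1
P0: v1 -> pp1 = 39
P1: v1 -> pp1 = 39
P2: v1 -> pp1 = 39
P3: v1 -> pp3 = 191

Answer: 39 39 39 191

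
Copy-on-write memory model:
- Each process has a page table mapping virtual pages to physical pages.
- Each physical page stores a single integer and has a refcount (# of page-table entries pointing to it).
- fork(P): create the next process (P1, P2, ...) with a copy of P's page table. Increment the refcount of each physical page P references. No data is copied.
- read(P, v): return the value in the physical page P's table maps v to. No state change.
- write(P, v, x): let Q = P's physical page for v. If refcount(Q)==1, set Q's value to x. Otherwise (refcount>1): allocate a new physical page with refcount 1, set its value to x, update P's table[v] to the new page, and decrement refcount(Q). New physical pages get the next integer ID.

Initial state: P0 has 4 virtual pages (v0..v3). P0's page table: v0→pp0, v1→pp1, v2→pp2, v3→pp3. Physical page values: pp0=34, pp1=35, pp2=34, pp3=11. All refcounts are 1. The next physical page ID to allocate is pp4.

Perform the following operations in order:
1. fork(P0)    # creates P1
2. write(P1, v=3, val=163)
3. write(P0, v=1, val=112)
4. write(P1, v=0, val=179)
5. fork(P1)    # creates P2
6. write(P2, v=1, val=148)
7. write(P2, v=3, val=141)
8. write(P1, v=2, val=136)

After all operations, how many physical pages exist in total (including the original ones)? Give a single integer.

Answer: 10

Derivation:
Op 1: fork(P0) -> P1. 4 ppages; refcounts: pp0:2 pp1:2 pp2:2 pp3:2
Op 2: write(P1, v3, 163). refcount(pp3)=2>1 -> COPY to pp4. 5 ppages; refcounts: pp0:2 pp1:2 pp2:2 pp3:1 pp4:1
Op 3: write(P0, v1, 112). refcount(pp1)=2>1 -> COPY to pp5. 6 ppages; refcounts: pp0:2 pp1:1 pp2:2 pp3:1 pp4:1 pp5:1
Op 4: write(P1, v0, 179). refcount(pp0)=2>1 -> COPY to pp6. 7 ppages; refcounts: pp0:1 pp1:1 pp2:2 pp3:1 pp4:1 pp5:1 pp6:1
Op 5: fork(P1) -> P2. 7 ppages; refcounts: pp0:1 pp1:2 pp2:3 pp3:1 pp4:2 pp5:1 pp6:2
Op 6: write(P2, v1, 148). refcount(pp1)=2>1 -> COPY to pp7. 8 ppages; refcounts: pp0:1 pp1:1 pp2:3 pp3:1 pp4:2 pp5:1 pp6:2 pp7:1
Op 7: write(P2, v3, 141). refcount(pp4)=2>1 -> COPY to pp8. 9 ppages; refcounts: pp0:1 pp1:1 pp2:3 pp3:1 pp4:1 pp5:1 pp6:2 pp7:1 pp8:1
Op 8: write(P1, v2, 136). refcount(pp2)=3>1 -> COPY to pp9. 10 ppages; refcounts: pp0:1 pp1:1 pp2:2 pp3:1 pp4:1 pp5:1 pp6:2 pp7:1 pp8:1 pp9:1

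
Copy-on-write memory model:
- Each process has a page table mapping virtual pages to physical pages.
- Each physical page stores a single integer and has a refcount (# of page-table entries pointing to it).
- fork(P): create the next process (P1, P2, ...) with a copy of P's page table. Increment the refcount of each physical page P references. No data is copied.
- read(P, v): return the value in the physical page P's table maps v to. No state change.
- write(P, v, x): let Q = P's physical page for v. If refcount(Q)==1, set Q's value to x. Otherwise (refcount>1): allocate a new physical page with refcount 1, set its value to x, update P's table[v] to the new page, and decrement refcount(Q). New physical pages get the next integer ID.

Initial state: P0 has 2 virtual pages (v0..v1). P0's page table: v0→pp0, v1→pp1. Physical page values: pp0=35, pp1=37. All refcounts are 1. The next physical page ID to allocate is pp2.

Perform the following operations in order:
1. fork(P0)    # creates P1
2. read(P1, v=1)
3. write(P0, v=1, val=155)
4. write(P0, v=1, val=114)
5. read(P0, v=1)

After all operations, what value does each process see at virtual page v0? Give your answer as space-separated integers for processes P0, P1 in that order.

Op 1: fork(P0) -> P1. 2 ppages; refcounts: pp0:2 pp1:2
Op 2: read(P1, v1) -> 37. No state change.
Op 3: write(P0, v1, 155). refcount(pp1)=2>1 -> COPY to pp2. 3 ppages; refcounts: pp0:2 pp1:1 pp2:1
Op 4: write(P0, v1, 114). refcount(pp2)=1 -> write in place. 3 ppages; refcounts: pp0:2 pp1:1 pp2:1
Op 5: read(P0, v1) -> 114. No state change.
P0: v0 -> pp0 = 35
P1: v0 -> pp0 = 35

Answer: 35 35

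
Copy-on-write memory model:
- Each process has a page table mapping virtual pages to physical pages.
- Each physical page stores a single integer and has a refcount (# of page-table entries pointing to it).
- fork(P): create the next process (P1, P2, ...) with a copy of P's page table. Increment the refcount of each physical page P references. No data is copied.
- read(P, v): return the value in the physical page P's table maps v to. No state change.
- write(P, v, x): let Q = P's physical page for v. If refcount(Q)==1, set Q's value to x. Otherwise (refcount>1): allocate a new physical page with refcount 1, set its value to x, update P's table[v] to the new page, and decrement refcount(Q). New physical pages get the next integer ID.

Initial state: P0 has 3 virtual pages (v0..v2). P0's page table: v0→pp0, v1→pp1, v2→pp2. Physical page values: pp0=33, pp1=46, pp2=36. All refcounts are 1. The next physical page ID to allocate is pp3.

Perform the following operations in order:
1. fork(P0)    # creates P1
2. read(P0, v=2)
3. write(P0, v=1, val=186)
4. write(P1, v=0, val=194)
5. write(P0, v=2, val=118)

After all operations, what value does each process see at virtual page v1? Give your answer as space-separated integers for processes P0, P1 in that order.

Answer: 186 46

Derivation:
Op 1: fork(P0) -> P1. 3 ppages; refcounts: pp0:2 pp1:2 pp2:2
Op 2: read(P0, v2) -> 36. No state change.
Op 3: write(P0, v1, 186). refcount(pp1)=2>1 -> COPY to pp3. 4 ppages; refcounts: pp0:2 pp1:1 pp2:2 pp3:1
Op 4: write(P1, v0, 194). refcount(pp0)=2>1 -> COPY to pp4. 5 ppages; refcounts: pp0:1 pp1:1 pp2:2 pp3:1 pp4:1
Op 5: write(P0, v2, 118). refcount(pp2)=2>1 -> COPY to pp5. 6 ppages; refcounts: pp0:1 pp1:1 pp2:1 pp3:1 pp4:1 pp5:1
P0: v1 -> pp3 = 186
P1: v1 -> pp1 = 46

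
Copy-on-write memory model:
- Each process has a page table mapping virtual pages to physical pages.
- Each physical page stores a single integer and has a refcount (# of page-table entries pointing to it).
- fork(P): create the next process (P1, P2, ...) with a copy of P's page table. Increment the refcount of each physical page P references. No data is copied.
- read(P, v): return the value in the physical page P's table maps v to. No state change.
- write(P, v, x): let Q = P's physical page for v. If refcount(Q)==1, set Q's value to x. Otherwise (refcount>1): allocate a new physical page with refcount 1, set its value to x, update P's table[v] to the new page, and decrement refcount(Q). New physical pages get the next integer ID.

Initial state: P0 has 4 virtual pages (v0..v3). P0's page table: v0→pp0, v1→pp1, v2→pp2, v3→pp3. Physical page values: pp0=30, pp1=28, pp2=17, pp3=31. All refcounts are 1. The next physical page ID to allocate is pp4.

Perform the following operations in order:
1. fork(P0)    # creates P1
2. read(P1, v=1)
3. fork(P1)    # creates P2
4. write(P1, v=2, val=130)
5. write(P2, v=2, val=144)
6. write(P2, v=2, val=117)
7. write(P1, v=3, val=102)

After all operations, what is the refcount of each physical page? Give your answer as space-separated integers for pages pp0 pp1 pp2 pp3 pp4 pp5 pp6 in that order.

Answer: 3 3 1 2 1 1 1

Derivation:
Op 1: fork(P0) -> P1. 4 ppages; refcounts: pp0:2 pp1:2 pp2:2 pp3:2
Op 2: read(P1, v1) -> 28. No state change.
Op 3: fork(P1) -> P2. 4 ppages; refcounts: pp0:3 pp1:3 pp2:3 pp3:3
Op 4: write(P1, v2, 130). refcount(pp2)=3>1 -> COPY to pp4. 5 ppages; refcounts: pp0:3 pp1:3 pp2:2 pp3:3 pp4:1
Op 5: write(P2, v2, 144). refcount(pp2)=2>1 -> COPY to pp5. 6 ppages; refcounts: pp0:3 pp1:3 pp2:1 pp3:3 pp4:1 pp5:1
Op 6: write(P2, v2, 117). refcount(pp5)=1 -> write in place. 6 ppages; refcounts: pp0:3 pp1:3 pp2:1 pp3:3 pp4:1 pp5:1
Op 7: write(P1, v3, 102). refcount(pp3)=3>1 -> COPY to pp6. 7 ppages; refcounts: pp0:3 pp1:3 pp2:1 pp3:2 pp4:1 pp5:1 pp6:1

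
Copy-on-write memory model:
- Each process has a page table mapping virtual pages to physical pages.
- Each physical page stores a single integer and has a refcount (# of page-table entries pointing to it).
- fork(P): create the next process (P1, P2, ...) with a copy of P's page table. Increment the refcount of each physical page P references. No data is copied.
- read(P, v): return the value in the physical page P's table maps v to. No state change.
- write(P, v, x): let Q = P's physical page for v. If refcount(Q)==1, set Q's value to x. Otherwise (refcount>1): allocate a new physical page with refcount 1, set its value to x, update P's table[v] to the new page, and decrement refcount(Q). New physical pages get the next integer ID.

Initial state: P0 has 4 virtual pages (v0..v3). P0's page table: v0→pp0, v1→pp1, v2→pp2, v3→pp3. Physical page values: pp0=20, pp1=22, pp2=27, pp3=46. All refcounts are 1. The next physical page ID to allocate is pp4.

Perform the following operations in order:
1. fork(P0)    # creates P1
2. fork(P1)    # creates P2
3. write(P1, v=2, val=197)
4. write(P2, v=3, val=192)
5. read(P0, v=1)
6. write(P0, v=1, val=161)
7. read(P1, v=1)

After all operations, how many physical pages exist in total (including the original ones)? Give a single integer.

Answer: 7

Derivation:
Op 1: fork(P0) -> P1. 4 ppages; refcounts: pp0:2 pp1:2 pp2:2 pp3:2
Op 2: fork(P1) -> P2. 4 ppages; refcounts: pp0:3 pp1:3 pp2:3 pp3:3
Op 3: write(P1, v2, 197). refcount(pp2)=3>1 -> COPY to pp4. 5 ppages; refcounts: pp0:3 pp1:3 pp2:2 pp3:3 pp4:1
Op 4: write(P2, v3, 192). refcount(pp3)=3>1 -> COPY to pp5. 6 ppages; refcounts: pp0:3 pp1:3 pp2:2 pp3:2 pp4:1 pp5:1
Op 5: read(P0, v1) -> 22. No state change.
Op 6: write(P0, v1, 161). refcount(pp1)=3>1 -> COPY to pp6. 7 ppages; refcounts: pp0:3 pp1:2 pp2:2 pp3:2 pp4:1 pp5:1 pp6:1
Op 7: read(P1, v1) -> 22. No state change.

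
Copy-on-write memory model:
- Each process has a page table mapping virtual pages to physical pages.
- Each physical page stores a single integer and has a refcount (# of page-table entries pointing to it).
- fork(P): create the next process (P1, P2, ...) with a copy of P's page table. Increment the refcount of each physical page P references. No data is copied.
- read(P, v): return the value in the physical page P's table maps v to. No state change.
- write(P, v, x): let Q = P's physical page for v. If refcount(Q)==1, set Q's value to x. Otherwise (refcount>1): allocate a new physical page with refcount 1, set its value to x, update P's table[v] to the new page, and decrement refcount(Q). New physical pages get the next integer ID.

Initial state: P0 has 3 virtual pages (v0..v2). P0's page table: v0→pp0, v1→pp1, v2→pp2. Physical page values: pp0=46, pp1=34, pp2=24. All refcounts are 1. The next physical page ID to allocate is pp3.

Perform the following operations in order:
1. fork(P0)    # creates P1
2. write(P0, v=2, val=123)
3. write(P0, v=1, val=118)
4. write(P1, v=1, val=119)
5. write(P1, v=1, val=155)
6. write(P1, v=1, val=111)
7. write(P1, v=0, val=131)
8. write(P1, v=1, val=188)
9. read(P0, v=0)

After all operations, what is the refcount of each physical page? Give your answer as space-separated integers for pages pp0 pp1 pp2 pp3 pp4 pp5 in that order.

Op 1: fork(P0) -> P1. 3 ppages; refcounts: pp0:2 pp1:2 pp2:2
Op 2: write(P0, v2, 123). refcount(pp2)=2>1 -> COPY to pp3. 4 ppages; refcounts: pp0:2 pp1:2 pp2:1 pp3:1
Op 3: write(P0, v1, 118). refcount(pp1)=2>1 -> COPY to pp4. 5 ppages; refcounts: pp0:2 pp1:1 pp2:1 pp3:1 pp4:1
Op 4: write(P1, v1, 119). refcount(pp1)=1 -> write in place. 5 ppages; refcounts: pp0:2 pp1:1 pp2:1 pp3:1 pp4:1
Op 5: write(P1, v1, 155). refcount(pp1)=1 -> write in place. 5 ppages; refcounts: pp0:2 pp1:1 pp2:1 pp3:1 pp4:1
Op 6: write(P1, v1, 111). refcount(pp1)=1 -> write in place. 5 ppages; refcounts: pp0:2 pp1:1 pp2:1 pp3:1 pp4:1
Op 7: write(P1, v0, 131). refcount(pp0)=2>1 -> COPY to pp5. 6 ppages; refcounts: pp0:1 pp1:1 pp2:1 pp3:1 pp4:1 pp5:1
Op 8: write(P1, v1, 188). refcount(pp1)=1 -> write in place. 6 ppages; refcounts: pp0:1 pp1:1 pp2:1 pp3:1 pp4:1 pp5:1
Op 9: read(P0, v0) -> 46. No state change.

Answer: 1 1 1 1 1 1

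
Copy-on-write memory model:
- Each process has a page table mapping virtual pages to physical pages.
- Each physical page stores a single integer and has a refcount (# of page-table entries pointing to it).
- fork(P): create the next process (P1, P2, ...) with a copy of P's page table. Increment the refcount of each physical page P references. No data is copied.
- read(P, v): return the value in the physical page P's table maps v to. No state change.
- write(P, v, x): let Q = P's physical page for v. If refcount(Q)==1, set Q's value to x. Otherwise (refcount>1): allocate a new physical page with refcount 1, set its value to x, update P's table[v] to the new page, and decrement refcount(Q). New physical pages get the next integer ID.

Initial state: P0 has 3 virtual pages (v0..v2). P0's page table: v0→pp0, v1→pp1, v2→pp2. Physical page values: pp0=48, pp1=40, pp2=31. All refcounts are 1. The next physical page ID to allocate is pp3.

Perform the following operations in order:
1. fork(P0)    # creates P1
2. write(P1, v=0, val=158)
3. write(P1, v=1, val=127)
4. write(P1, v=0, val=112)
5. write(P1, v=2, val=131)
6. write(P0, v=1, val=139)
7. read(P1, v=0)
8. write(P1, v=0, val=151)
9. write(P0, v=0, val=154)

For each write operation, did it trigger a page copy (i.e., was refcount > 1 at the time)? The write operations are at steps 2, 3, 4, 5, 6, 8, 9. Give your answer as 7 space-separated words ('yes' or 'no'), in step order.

Op 1: fork(P0) -> P1. 3 ppages; refcounts: pp0:2 pp1:2 pp2:2
Op 2: write(P1, v0, 158). refcount(pp0)=2>1 -> COPY to pp3. 4 ppages; refcounts: pp0:1 pp1:2 pp2:2 pp3:1
Op 3: write(P1, v1, 127). refcount(pp1)=2>1 -> COPY to pp4. 5 ppages; refcounts: pp0:1 pp1:1 pp2:2 pp3:1 pp4:1
Op 4: write(P1, v0, 112). refcount(pp3)=1 -> write in place. 5 ppages; refcounts: pp0:1 pp1:1 pp2:2 pp3:1 pp4:1
Op 5: write(P1, v2, 131). refcount(pp2)=2>1 -> COPY to pp5. 6 ppages; refcounts: pp0:1 pp1:1 pp2:1 pp3:1 pp4:1 pp5:1
Op 6: write(P0, v1, 139). refcount(pp1)=1 -> write in place. 6 ppages; refcounts: pp0:1 pp1:1 pp2:1 pp3:1 pp4:1 pp5:1
Op 7: read(P1, v0) -> 112. No state change.
Op 8: write(P1, v0, 151). refcount(pp3)=1 -> write in place. 6 ppages; refcounts: pp0:1 pp1:1 pp2:1 pp3:1 pp4:1 pp5:1
Op 9: write(P0, v0, 154). refcount(pp0)=1 -> write in place. 6 ppages; refcounts: pp0:1 pp1:1 pp2:1 pp3:1 pp4:1 pp5:1

yes yes no yes no no no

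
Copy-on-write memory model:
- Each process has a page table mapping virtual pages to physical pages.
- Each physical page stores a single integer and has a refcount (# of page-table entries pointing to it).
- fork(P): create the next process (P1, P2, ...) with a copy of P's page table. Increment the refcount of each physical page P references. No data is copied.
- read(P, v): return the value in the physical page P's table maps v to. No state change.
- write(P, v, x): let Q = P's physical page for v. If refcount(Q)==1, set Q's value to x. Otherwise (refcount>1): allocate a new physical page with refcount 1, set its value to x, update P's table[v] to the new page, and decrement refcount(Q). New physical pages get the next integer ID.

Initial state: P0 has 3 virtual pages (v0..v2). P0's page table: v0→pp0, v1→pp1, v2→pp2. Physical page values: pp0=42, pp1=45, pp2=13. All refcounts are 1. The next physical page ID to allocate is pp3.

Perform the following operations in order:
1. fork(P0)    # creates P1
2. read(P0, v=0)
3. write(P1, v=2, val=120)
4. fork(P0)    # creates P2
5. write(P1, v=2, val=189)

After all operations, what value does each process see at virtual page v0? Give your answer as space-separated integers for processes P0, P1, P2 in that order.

Answer: 42 42 42

Derivation:
Op 1: fork(P0) -> P1. 3 ppages; refcounts: pp0:2 pp1:2 pp2:2
Op 2: read(P0, v0) -> 42. No state change.
Op 3: write(P1, v2, 120). refcount(pp2)=2>1 -> COPY to pp3. 4 ppages; refcounts: pp0:2 pp1:2 pp2:1 pp3:1
Op 4: fork(P0) -> P2. 4 ppages; refcounts: pp0:3 pp1:3 pp2:2 pp3:1
Op 5: write(P1, v2, 189). refcount(pp3)=1 -> write in place. 4 ppages; refcounts: pp0:3 pp1:3 pp2:2 pp3:1
P0: v0 -> pp0 = 42
P1: v0 -> pp0 = 42
P2: v0 -> pp0 = 42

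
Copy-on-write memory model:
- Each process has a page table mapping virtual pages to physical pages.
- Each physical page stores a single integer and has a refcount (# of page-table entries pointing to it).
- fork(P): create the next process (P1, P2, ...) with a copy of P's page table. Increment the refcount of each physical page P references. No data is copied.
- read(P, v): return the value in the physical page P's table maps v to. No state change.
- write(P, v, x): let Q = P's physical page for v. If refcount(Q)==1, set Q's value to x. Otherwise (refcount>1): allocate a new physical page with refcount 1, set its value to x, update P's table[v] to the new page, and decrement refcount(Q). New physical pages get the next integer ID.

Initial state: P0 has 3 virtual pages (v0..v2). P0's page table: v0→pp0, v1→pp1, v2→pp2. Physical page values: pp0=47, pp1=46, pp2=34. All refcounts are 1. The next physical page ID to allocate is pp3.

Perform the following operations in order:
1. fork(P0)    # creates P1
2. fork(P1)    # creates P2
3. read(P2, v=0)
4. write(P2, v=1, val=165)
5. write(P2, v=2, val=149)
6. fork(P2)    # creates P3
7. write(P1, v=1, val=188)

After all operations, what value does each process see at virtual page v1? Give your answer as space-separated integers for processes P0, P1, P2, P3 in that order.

Answer: 46 188 165 165

Derivation:
Op 1: fork(P0) -> P1. 3 ppages; refcounts: pp0:2 pp1:2 pp2:2
Op 2: fork(P1) -> P2. 3 ppages; refcounts: pp0:3 pp1:3 pp2:3
Op 3: read(P2, v0) -> 47. No state change.
Op 4: write(P2, v1, 165). refcount(pp1)=3>1 -> COPY to pp3. 4 ppages; refcounts: pp0:3 pp1:2 pp2:3 pp3:1
Op 5: write(P2, v2, 149). refcount(pp2)=3>1 -> COPY to pp4. 5 ppages; refcounts: pp0:3 pp1:2 pp2:2 pp3:1 pp4:1
Op 6: fork(P2) -> P3. 5 ppages; refcounts: pp0:4 pp1:2 pp2:2 pp3:2 pp4:2
Op 7: write(P1, v1, 188). refcount(pp1)=2>1 -> COPY to pp5. 6 ppages; refcounts: pp0:4 pp1:1 pp2:2 pp3:2 pp4:2 pp5:1
P0: v1 -> pp1 = 46
P1: v1 -> pp5 = 188
P2: v1 -> pp3 = 165
P3: v1 -> pp3 = 165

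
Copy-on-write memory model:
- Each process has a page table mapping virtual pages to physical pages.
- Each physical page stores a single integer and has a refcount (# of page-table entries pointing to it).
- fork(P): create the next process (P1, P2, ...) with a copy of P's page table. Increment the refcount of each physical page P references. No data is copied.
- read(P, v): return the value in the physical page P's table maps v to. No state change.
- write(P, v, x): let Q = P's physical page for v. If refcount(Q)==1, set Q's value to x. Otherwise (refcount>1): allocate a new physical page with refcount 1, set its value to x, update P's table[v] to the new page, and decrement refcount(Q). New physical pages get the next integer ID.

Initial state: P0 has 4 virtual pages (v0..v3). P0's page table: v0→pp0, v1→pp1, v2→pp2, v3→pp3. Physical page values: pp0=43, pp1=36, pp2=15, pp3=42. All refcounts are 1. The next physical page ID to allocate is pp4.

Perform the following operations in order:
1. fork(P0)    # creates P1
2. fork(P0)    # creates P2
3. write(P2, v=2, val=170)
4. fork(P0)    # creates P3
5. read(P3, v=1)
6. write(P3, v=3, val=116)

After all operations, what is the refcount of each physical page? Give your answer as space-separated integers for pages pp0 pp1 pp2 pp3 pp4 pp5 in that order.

Answer: 4 4 3 3 1 1

Derivation:
Op 1: fork(P0) -> P1. 4 ppages; refcounts: pp0:2 pp1:2 pp2:2 pp3:2
Op 2: fork(P0) -> P2. 4 ppages; refcounts: pp0:3 pp1:3 pp2:3 pp3:3
Op 3: write(P2, v2, 170). refcount(pp2)=3>1 -> COPY to pp4. 5 ppages; refcounts: pp0:3 pp1:3 pp2:2 pp3:3 pp4:1
Op 4: fork(P0) -> P3. 5 ppages; refcounts: pp0:4 pp1:4 pp2:3 pp3:4 pp4:1
Op 5: read(P3, v1) -> 36. No state change.
Op 6: write(P3, v3, 116). refcount(pp3)=4>1 -> COPY to pp5. 6 ppages; refcounts: pp0:4 pp1:4 pp2:3 pp3:3 pp4:1 pp5:1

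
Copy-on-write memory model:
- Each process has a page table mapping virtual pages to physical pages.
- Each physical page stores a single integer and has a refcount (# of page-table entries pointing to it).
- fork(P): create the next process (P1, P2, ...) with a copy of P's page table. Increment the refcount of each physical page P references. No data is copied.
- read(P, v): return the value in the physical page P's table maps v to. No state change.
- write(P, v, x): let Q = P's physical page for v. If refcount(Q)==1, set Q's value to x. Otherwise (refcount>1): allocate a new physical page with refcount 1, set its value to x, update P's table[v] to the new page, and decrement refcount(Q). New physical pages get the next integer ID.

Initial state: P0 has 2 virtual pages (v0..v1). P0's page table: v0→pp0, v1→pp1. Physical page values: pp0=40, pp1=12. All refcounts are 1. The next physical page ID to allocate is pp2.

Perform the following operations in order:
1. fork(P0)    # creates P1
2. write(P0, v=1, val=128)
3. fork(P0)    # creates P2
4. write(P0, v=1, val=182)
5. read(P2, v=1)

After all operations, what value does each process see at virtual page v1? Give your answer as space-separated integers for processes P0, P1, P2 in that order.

Answer: 182 12 128

Derivation:
Op 1: fork(P0) -> P1. 2 ppages; refcounts: pp0:2 pp1:2
Op 2: write(P0, v1, 128). refcount(pp1)=2>1 -> COPY to pp2. 3 ppages; refcounts: pp0:2 pp1:1 pp2:1
Op 3: fork(P0) -> P2. 3 ppages; refcounts: pp0:3 pp1:1 pp2:2
Op 4: write(P0, v1, 182). refcount(pp2)=2>1 -> COPY to pp3. 4 ppages; refcounts: pp0:3 pp1:1 pp2:1 pp3:1
Op 5: read(P2, v1) -> 128. No state change.
P0: v1 -> pp3 = 182
P1: v1 -> pp1 = 12
P2: v1 -> pp2 = 128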